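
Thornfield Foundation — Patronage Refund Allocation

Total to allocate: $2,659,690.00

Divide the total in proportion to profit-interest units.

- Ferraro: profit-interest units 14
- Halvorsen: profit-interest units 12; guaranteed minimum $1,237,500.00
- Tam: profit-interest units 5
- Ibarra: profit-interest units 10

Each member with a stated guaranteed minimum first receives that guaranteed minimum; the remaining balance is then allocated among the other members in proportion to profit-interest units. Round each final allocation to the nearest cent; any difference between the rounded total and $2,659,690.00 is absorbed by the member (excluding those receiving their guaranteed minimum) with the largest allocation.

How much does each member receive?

Ferraro: $686,574.49 · Halvorsen: $1,237,500.00 · Tam: $245,205.17 · Ibarra: $490,410.34

Fund the minimums — Halvorsen $1,237,500.00. Residual $1,422,190.00.
Residual split over remaining profit-interest units 29: Ferraro 686,574.4828 → $686,574.48; Tam 245,205.1724 → $245,205.17; Ibarra 490,410.3448 → $490,410.34.
Rounding difference +$0.01 applied to Ferraro → $686,574.49.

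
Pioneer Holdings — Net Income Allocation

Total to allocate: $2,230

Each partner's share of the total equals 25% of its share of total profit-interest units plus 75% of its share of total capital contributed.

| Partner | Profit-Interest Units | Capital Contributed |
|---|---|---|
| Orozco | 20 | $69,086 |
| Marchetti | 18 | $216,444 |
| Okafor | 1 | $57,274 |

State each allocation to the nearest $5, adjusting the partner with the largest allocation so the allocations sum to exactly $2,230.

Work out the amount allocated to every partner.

Totals — profit-interest units 39, capital contributed 342,804.
Combined weights (25% profit-interest units + 75% capital contributed): Orozco 0.2794; Marchetti 0.5889; Okafor 0.1317.
Pro-rata amounts: Orozco 622.96; Marchetti 1,313.31; Okafor 293.73.
Rounded to nearest $5: Orozco $625; Marchetti $1,315; Okafor $295. Sum = $2,235.
Difference $2,230 − $2,235 = −$5 applied to largest allocation (Marchetti): Marchetti becomes $1,310.

Orozco: $625; Marchetti: $1,310; Okafor: $295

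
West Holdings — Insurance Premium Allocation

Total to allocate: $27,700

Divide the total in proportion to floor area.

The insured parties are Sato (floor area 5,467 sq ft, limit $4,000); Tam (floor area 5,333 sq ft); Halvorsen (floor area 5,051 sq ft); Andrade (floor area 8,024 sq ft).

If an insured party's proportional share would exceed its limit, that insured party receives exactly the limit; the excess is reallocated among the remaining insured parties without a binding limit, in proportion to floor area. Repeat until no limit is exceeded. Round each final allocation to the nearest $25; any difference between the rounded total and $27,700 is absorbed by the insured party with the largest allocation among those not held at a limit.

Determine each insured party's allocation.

Combined floor area = 23,875.
Pro-rata shares before constraints: Sato 6,342.86; Tam 6,187.40; Halvorsen 5,860.22; Andrade 9,309.52.
Held at cap: Sato ($4,000); residual $23,700 reallocated over remaining floor area 18,408.
Redistributed shares: Tam 6,866.15 → $6,875; Halvorsen 6,503.08 → $6,500; Andrade 10,330.77 → $10,325.

Sato: $4,000; Tam: $6,875; Halvorsen: $6,500; Andrade: $10,325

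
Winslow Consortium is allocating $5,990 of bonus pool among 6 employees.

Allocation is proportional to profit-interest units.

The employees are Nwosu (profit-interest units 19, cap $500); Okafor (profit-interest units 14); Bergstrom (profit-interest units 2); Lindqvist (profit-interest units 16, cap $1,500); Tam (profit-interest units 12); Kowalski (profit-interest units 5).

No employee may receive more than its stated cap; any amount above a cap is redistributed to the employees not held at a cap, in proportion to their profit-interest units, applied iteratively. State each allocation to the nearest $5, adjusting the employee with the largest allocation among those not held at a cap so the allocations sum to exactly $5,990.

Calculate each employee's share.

Nwosu: $500 | Okafor: $1,695 | Bergstrom: $240 | Lindqvist: $1,500 | Tam: $1,450 | Kowalski: $605

Combined profit-interest units = 68.
Proportional shares (ignoring caps): Nwosu 1,673.68; Okafor 1,233.24; Bergstrom 176.18; Lindqvist 1,409.41; Tam 1,057.06; Kowalski 440.44.
Cap binds for Nwosu ($500); balance $5,490 reallocated over remaining profit-interest units 49.
Cap binds for Lindqvist ($1,500); balance $3,990 reallocated over remaining profit-interest units 33.
Redistributed shares: Okafor 1,692.73 → $1,695; Bergstrom 241.82 → $240; Tam 1,450.91 → $1,450; Kowalski 604.55 → $605.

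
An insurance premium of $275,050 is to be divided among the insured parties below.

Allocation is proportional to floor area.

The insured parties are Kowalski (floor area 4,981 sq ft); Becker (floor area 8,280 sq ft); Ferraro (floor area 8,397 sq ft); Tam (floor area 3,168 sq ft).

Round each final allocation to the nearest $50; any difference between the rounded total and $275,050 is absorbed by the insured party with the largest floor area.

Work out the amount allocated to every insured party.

Kowalski: $55,200; Becker: $91,750; Ferraro: $93,000; Tam: $35,100

Sum of floor area: 4,981 + 8,280 + 8,397 + 3,168 = 24,826.
Raw shares: Kowalski 55,185.05; Becker 91,735.04; Ferraro 93,031.29; Tam 35,098.62.
After rounding ($50): Kowalski $55,200; Becker $91,750; Ferraro $93,050; Tam $35,100. Sum = $275,100.
Difference $275,050 − $275,100 = −$50 applied to largest floor area (Ferraro): Ferraro becomes $93,000.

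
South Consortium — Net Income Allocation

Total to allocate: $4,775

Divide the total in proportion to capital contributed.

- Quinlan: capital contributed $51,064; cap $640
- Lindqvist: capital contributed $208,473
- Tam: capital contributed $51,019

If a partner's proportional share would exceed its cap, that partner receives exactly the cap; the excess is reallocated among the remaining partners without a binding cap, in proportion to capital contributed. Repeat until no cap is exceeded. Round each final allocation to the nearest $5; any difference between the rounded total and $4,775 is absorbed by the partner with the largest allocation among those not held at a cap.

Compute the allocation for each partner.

Total capital contributed = 310,556.
Unconstrained shares: Quinlan 785.14; Lindqvist 3,205.41; Tam 784.45.
Capped: Quinlan ($640); balance $4,135 reallocated over remaining capital contributed 259,492.
Shares after redistribution: Lindqvist 3,322.01 → $3,320; Tam 812.99 → $815.

Quinlan: $640; Lindqvist: $3,320; Tam: $815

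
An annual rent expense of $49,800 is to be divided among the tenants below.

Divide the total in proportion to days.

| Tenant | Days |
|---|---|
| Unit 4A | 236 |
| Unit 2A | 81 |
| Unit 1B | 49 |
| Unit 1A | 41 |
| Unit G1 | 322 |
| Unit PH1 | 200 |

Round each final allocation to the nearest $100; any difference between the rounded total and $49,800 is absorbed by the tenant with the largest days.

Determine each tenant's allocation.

Combined days = 236 + 81 + 49 + 41 + 322 + 200 = 929.
Unrounded shares: Unit 4A 12,651.02; Unit 2A 4,342.09; Unit 1B 2,626.70; Unit 1A 2,197.85; Unit G1 17,261.14; Unit PH1 10,721.21.
After rounding ($100): Unit 4A $12,700; Unit 2A $4,300; Unit 1B $2,600; Unit 1A $2,200; Unit G1 $17,300; Unit PH1 $10,700. Sum = $49,800.
Sum already equals the total — no adjustment.

Unit 4A: $12,700 · Unit 2A: $4,300 · Unit 1B: $2,600 · Unit 1A: $2,200 · Unit G1: $17,300 · Unit PH1: $10,700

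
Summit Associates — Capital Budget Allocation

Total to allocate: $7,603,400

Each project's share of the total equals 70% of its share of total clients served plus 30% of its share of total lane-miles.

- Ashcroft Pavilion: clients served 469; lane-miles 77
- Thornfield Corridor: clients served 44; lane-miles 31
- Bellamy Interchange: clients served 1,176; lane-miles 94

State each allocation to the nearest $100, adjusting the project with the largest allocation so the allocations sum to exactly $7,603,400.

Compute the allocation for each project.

Ashcroft Pavilion: $2,347,400; Thornfield Corridor: $488,700; Bellamy Interchange: $4,767,300

Clients served total 1,689; lane-miles total 202.
Combined weights (70% clients served + 30% lane-miles): Ashcroft Pavilion 0.3087; Thornfield Corridor 0.0643; Bellamy Interchange 0.6270.
Raw shares: Ashcroft Pavilion 2,347,411.41; Thornfield Corridor 488,710.41; Bellamy Interchange 4,767,278.18.
Rounded to nearest $100: Ashcroft Pavilion $2,347,400; Thornfield Corridor $488,700; Bellamy Interchange $4,767,300. Sum = $7,603,400.
Rounded total matches; no reconciliation needed.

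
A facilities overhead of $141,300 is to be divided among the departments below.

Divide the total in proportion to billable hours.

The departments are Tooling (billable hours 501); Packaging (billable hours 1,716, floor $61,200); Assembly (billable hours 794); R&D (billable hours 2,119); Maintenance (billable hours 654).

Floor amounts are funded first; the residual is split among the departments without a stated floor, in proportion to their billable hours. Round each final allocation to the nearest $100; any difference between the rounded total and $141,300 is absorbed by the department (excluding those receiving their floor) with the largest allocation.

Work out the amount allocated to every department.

Tooling: $9,900; Packaging: $61,200; Assembly: $15,600; R&D: $41,700; Maintenance: $12,900

Guaranteed amounts: Packaging $61,200. Residual $80,100.
Residual split over remaining billable hours 4,068: Tooling 9,864.82 → $9,900; Assembly 15,634.07 → $15,600; R&D 41,723.67 → $41,700; Maintenance 12,877.43 → $12,900.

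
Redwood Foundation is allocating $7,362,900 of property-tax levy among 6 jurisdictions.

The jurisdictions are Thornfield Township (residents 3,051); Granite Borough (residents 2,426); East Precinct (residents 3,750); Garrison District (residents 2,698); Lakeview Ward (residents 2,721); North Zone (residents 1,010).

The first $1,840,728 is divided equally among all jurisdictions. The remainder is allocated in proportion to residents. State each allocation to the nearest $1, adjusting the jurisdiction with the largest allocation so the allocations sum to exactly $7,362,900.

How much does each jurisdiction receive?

Thornfield Township: $1,382,934 | Granite Borough: $1,162,485 | East Precinct: $1,629,486 | Garrison District: $1,258,424 | Lakeview Ward: $1,266,537 | North Zone: $663,034

$1,840,728 shared equally gives $306,788 per jurisdiction.
Remainder $5,522,172 by residents (total 15,656): Thornfield Township 1,076,146.32 → $1,076,146; Granite Borough 855,696.81 → $855,697; East Precinct 1,322,697.05 → $1,322,697; Garrison District 951,636.44 → $951,636; Lakeview Ward 959,748.98 → $959,749; North Zone 356,246.41 → $356,246.
Rounding difference +$1 on remainder applied to East Precinct.
Totals: Thornfield Township $306,788 + $1,076,146 = $1,382,934; Granite Borough $306,788 + $855,697 = $1,162,485; East Precinct $306,788 + $1,322,698 = $1,629,486; Garrison District $306,788 + $951,636 = $1,258,424; Lakeview Ward $306,788 + $959,749 = $1,266,537; North Zone $306,788 + $356,246 = $663,034.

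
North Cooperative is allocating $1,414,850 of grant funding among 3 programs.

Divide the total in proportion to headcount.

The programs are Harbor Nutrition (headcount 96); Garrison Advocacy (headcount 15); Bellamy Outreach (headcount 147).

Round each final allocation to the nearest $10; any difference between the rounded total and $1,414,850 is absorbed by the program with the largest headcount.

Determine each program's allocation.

Total headcount = 96 + 15 + 147 = 258.
Proportional shares: Harbor Nutrition 526,455.81; Garrison Advocacy 82,258.72; Bellamy Outreach 806,135.47.
Rounded to nearest $10: Harbor Nutrition $526,460; Garrison Advocacy $82,260; Bellamy Outreach $806,140. Sum = $1,414,860.
Difference $1,414,850 − $1,414,860 = −$10 applied to largest headcount (Bellamy Outreach): Bellamy Outreach becomes $806,130.

Harbor Nutrition: $526,460; Garrison Advocacy: $82,260; Bellamy Outreach: $806,130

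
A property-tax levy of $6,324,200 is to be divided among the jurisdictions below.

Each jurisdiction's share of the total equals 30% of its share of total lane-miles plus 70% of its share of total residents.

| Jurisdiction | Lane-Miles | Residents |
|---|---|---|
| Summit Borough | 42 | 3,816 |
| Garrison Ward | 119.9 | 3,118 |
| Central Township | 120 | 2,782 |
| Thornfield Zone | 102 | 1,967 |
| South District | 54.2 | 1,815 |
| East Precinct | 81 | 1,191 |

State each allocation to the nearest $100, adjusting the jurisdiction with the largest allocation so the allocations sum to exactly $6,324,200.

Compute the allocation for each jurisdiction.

Summit Borough: $1,303,600 | Garrison Ward: $1,377,900 | Central Township: $1,277,000 | Thornfield Zone: $965,600 | South District: $745,100 | East Precinct: $655,000

Lane-miles total 519.1; residents total 14,689.
Composite weights (30% lane-miles + 70% residents): Summit Borough 0.2061; Garrison Ward 0.2179; Central Township 0.2019; Thornfield Zone 0.1527; South District 0.1178; East Precinct 0.1036.
Unrounded shares: Summit Borough 1,303,563.99; Garrison Ward 1,377,919.13; Central Township 1,277,021.65; Thornfield Zone 965,610.41; South District 745,096.62; East Precinct 654,988.20.
After rounding ($100): Summit Borough $1,303,600; Garrison Ward $1,377,900; Central Township $1,277,000; Thornfield Zone $965,600; South District $745,100; East Precinct $655,000. Sum = $6,324,200.
Rounded total matches; no reconciliation needed.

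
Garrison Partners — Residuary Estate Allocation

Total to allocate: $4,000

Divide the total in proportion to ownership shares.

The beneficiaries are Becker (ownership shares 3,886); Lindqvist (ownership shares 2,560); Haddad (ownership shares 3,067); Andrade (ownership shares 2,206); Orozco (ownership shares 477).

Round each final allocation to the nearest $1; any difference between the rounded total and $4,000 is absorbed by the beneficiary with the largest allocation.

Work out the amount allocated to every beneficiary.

Sum of ownership shares: 12,196.
Pro-rata amounts: Becker 3,886/12,196 × $4,000 = 1,274.52; Lindqvist 2,560/12,196 × $4,000 = 839.62; Haddad 3,067/12,196 × $4,000 = 1,005.90; Andrade 2,206/12,196 × $4,000 = 723.52; Orozco 477/12,196 × $4,000 = 156.44.
Rounded to nearest $1: Becker $1,275; Lindqvist $840; Haddad $1,006; Andrade $724; Orozco $156. Sum = $4,001.
Difference $4,000 − $4,001 = −$1 applied to largest allocation (Becker): Becker becomes $1,274.

Becker: $1,274; Lindqvist: $840; Haddad: $1,006; Andrade: $724; Orozco: $156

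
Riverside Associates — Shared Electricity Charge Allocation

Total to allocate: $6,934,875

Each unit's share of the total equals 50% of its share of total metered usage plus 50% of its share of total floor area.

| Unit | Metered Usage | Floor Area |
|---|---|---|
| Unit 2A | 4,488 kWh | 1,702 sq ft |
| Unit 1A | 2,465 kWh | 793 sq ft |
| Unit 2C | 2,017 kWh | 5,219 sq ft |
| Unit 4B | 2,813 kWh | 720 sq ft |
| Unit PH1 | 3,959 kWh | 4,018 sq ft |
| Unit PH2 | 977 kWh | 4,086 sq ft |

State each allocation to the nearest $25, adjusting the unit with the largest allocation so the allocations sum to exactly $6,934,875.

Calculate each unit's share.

Metered usage total 16,719; floor area total 16,538.
Combined weights (50% metered usage + 50% floor area): Unit 2A 0.1857; Unit 1A 0.0977; Unit 2C 0.2181; Unit 4B 0.1059; Unit PH1 0.2399; Unit PH2 0.1528.
Unrounded shares: Unit 2A 1,287,638.49; Unit 1A 677,492.98; Unit 2C 1,512,556.69; Unit 4B 734,360.92; Unit PH1 1,663,510.34; Unit PH2 1,059,315.57.
Rounded to nearest $25: Unit 2A $1,287,650; Unit 1A $677,500; Unit 2C $1,512,550; Unit 4B $734,350; Unit PH1 $1,663,500; Unit PH2 $1,059,325. Sum = $6,934,875.
Sum already equals the total — no adjustment.

Unit 2A: $1,287,650 · Unit 1A: $677,500 · Unit 2C: $1,512,550 · Unit 4B: $734,350 · Unit PH1: $1,663,500 · Unit PH2: $1,059,325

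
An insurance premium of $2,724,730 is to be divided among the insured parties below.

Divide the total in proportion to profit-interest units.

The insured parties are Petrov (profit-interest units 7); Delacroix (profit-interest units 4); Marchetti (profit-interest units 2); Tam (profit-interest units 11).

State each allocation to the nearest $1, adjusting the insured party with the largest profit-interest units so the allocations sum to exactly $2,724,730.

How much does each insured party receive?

Combined profit-interest units = 7 + 4 + 2 + 11 = 24.
Proportional shares: Petrov 794,712.92; Delacroix 454,121.67; Marchetti 227,060.83; Tam 1,248,834.58.
Rounded to nearest $1: Petrov $794,713; Delacroix $454,122; Marchetti $227,061; Tam $1,248,835. Sum = $2,724,731.
Difference $2,724,730 − $2,724,731 = −$1 applied to largest profit-interest units (Tam): Tam becomes $1,248,834.

Petrov: $794,713; Delacroix: $454,122; Marchetti: $227,061; Tam: $1,248,834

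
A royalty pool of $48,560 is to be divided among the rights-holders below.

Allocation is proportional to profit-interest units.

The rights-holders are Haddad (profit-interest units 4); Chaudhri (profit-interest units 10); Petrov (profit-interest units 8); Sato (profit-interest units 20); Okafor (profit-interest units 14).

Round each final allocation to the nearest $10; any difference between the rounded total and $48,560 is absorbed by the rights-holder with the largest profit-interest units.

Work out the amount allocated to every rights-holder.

Sum of profit-interest units: 4 + 10 + 8 + 20 + 14 = 56.
Unrounded shares: Haddad 3,468.57; Chaudhri 8,671.43; Petrov 6,937.14; Sato 17,342.86; Okafor 12,140.00.
At nearest $10: Haddad $3,470; Chaudhri $8,670; Petrov $6,940; Sato $17,340; Okafor $12,140. Sum = $48,560.
Rounded total matches; no reconciliation needed.

Haddad: $3,470 | Chaudhri: $8,670 | Petrov: $6,940 | Sato: $17,340 | Okafor: $12,140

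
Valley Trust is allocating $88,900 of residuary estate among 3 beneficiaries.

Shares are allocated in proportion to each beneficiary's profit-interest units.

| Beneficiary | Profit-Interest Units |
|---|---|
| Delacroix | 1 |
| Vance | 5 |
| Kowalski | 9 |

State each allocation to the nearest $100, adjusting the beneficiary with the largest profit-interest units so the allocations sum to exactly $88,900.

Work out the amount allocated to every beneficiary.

Sum of profit-interest units: 1 + 5 + 9 = 15.
Unrounded shares: Delacroix 5,926.67; Vance 29,633.33; Kowalski 53,340.00.
Rounded to nearest $100: Delacroix $5,900; Vance $29,600; Kowalski $53,300. Sum = $88,800.
Difference $88,900 − $88,800 = +$100 applied to largest profit-interest units (Kowalski): Kowalski becomes $53,400.

Delacroix: $5,900 · Vance: $29,600 · Kowalski: $53,400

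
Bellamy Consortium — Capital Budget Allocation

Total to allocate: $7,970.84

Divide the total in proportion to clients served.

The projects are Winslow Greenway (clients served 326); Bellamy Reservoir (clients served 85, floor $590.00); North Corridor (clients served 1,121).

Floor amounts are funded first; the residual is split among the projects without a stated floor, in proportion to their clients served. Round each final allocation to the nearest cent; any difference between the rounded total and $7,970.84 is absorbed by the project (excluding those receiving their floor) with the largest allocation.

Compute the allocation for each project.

Fund the minimums — Bellamy Reservoir $590.00. Remaining pool $7,380.84.
Remaining pool split over remaining clients served 1,447: Winslow Greenway 1,662.8568 → $1,662.86; North Corridor 5,717.9832 → $5,717.98.

Winslow Greenway: $1,662.86; Bellamy Reservoir: $590.00; North Corridor: $5,717.98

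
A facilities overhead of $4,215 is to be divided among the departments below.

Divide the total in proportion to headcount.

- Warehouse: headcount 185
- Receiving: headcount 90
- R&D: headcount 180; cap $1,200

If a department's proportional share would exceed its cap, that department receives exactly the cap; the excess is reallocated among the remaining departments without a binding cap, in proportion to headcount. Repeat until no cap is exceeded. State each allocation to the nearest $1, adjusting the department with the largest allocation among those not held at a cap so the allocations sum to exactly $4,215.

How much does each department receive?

Warehouse: $2,028; Receiving: $987; R&D: $1,200

Total headcount = 455.
Pro-rata shares before constraints: Warehouse 1,713.79; Receiving 833.74; R&D 1,667.47.
Cap binds for R&D ($1,200); residual $3,015 reallocated over remaining headcount 275.
Shares after redistribution: Warehouse 2,028.27 → $2,028; Receiving 986.73 → $987.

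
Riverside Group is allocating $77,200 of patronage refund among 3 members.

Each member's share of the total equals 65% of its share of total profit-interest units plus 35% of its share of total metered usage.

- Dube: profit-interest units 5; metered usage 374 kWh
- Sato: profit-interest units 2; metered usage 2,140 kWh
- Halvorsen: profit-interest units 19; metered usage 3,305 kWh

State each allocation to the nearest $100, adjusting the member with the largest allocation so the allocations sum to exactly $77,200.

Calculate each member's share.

Totals — profit-interest units 26, metered usage 5,819.
Combined weights (65% profit-interest units + 35% metered usage): Dube 0.1475; Sato 0.1787; Halvorsen 0.6738.
Pro-rata amounts: Dube 11,386.64; Sato 13,796.90; Halvorsen 52,016.47.
Rounded to nearest $100: Dube $11,400; Sato $13,800; Halvorsen $52,000. Sum = $77,200.
No rounding difference to absorb.

Dube: $11,400; Sato: $13,800; Halvorsen: $52,000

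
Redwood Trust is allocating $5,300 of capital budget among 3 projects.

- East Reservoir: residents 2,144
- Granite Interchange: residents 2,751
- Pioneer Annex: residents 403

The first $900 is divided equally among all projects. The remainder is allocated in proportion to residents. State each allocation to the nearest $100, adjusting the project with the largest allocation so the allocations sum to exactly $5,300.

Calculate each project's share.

$900 shared equally gives $300 per project.
Remainder $4,400 by residents (total 5,298): East Reservoir 1,780.60 → $1,800; Granite Interchange 2,284.71 → $2,300; Pioneer Annex 334.69 → $300.
Totals: East Reservoir $300 + $1,800 = $2,100; Granite Interchange $300 + $2,300 = $2,600; Pioneer Annex $300 + $300 = $600.

East Reservoir: $2,100; Granite Interchange: $2,600; Pioneer Annex: $600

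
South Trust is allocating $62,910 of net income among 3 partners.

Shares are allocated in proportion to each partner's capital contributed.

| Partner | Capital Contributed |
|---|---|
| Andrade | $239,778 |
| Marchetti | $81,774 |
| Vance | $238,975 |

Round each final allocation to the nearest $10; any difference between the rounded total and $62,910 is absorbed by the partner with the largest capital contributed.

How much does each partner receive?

Total capital contributed = 239,778 + 81,774 + 238,975 = 560,527.
Pro-rata amounts: Andrade 26,911.16; Marchetti 9,177.80; Vance 26,821.04.
At nearest $10: Andrade $26,910; Marchetti $9,180; Vance $26,820. Sum = $62,910.
Sum already equals the total — no adjustment.

Andrade: $26,910 · Marchetti: $9,180 · Vance: $26,820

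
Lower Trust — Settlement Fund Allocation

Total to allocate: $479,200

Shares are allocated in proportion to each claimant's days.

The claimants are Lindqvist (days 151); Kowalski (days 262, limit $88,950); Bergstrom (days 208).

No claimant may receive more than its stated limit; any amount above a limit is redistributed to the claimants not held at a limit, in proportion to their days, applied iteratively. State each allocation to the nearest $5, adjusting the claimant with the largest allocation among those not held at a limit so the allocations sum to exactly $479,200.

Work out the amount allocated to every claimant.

Lindqvist: $164,145 | Kowalski: $88,950 | Bergstrom: $226,105

Combined days = 621.
Unconstrained shares: Lindqvist 116,520.45; Kowalski 202,174.56; Bergstrom 160,504.99.
Capped: Kowalski ($88,950); remaining pool $390,250 reallocated over remaining days 359.
Shares after redistribution: Lindqvist 164,144.15 → $164,145; Bergstrom 226,105.85 → $226,105.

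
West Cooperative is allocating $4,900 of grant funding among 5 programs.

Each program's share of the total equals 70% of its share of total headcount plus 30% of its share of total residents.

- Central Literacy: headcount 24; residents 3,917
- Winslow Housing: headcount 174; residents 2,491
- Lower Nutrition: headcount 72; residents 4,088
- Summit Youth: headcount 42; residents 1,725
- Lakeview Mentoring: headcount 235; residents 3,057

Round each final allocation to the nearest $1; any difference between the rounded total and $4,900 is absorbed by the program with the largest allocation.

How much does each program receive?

Totals — headcount 547, residents 15,278.
Composite weights (70% headcount + 30% residents): Central Literacy 0.1076; Winslow Housing 0.2716; Lower Nutrition 0.1724; Summit Youth 0.0876; Lakeview Mentoring 0.3608.
Raw shares: Central Literacy 527.37; Winslow Housing 1,330.75; Lower Nutrition 844.82; Summit Youth 429.34; Lakeview Mentoring 1,767.72.
Rounded to nearest $1: Central Literacy $527; Winslow Housing $1,331; Lower Nutrition $845; Summit Youth $429; Lakeview Mentoring $1,768. Sum = $4,900.
Rounded total matches; no reconciliation needed.

Central Literacy: $527 | Winslow Housing: $1,331 | Lower Nutrition: $845 | Summit Youth: $429 | Lakeview Mentoring: $1,768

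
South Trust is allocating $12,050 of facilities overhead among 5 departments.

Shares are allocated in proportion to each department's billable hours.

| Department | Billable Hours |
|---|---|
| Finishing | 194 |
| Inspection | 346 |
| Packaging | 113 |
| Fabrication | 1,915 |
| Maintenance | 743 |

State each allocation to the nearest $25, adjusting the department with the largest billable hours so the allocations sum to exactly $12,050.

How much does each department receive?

Total billable hours = 3,311.
Proportional shares: Finishing 194/3,311 × $12,050 = 706.04; Inspection 346/3,311 × $12,050 = 1,259.23; Packaging 113/3,311 × $12,050 = 411.25; Fabrication 1,915/3,311 × $12,050 = 6,969.42; Maintenance 743/3,311 × $12,050 = 2,704.06.
After rounding ($25): Finishing $700; Inspection $1,250; Packaging $400; Fabrication $6,975; Maintenance $2,700. Sum = $12,025.
Difference $12,050 − $12,025 = +$25 applied to largest billable hours (Fabrication): Fabrication becomes $7,000.

Finishing: $700; Inspection: $1,250; Packaging: $400; Fabrication: $7,000; Maintenance: $2,700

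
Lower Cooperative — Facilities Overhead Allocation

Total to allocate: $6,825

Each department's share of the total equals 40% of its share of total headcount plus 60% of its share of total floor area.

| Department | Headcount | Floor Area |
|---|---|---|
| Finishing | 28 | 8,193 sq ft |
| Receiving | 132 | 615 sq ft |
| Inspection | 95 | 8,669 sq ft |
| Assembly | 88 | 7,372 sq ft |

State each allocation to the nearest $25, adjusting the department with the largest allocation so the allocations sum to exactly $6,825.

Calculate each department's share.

Totals — headcount 343, floor area 24,849.
Blended shares (40% headcount + 60% floor area): Finishing 0.2305; Receiving 0.1688; Inspection 0.3201; Assembly 0.2806.
Unrounded shares: Finishing 1,573.03; Receiving 1,151.96; Inspection 2,184.73; Assembly 1,915.28.
Rounded to nearest $25: Finishing $1,575; Receiving $1,150; Inspection $2,175; Assembly $1,925. Sum = $6,825.
Sum already equals the total — no adjustment.

Finishing: $1,575 · Receiving: $1,150 · Inspection: $2,175 · Assembly: $1,925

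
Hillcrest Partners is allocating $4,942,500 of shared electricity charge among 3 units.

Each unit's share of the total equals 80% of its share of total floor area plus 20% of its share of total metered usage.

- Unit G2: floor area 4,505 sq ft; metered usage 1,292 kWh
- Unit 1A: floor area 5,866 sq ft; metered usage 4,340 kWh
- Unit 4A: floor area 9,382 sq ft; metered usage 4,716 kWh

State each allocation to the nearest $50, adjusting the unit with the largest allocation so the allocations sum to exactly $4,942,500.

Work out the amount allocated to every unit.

Totals — floor area 19,753, metered usage 10,348.
Blended shares (80% floor area + 20% metered usage): Unit G2 0.2074; Unit 1A 0.3215; Unit 4A 0.4711.
Proportional shares: Unit G2 1,025,194.64; Unit 1A 1,588,791.25; Unit 4A 2,328,514.11.
After rounding ($50): Unit G2 $1,025,200; Unit 1A $1,588,800; Unit 4A $2,328,500. Sum = $4,942,500.
Rounded total matches; no reconciliation needed.

Unit G2: $1,025,200; Unit 1A: $1,588,800; Unit 4A: $2,328,500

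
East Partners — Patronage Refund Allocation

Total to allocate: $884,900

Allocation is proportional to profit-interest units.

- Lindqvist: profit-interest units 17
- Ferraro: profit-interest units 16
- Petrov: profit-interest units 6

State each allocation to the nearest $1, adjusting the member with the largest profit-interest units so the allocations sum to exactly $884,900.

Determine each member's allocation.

Lindqvist: $385,726 · Ferraro: $363,036 · Petrov: $136,138

Profit-interest units total: 17 + 16 + 6 = 39.
Raw shares: Lindqvist 385,725.64; Ferraro 363,035.90; Petrov 136,138.46.
At nearest $1: Lindqvist $385,726; Ferraro $363,036; Petrov $136,138. Sum = $884,900.
No rounding difference to absorb.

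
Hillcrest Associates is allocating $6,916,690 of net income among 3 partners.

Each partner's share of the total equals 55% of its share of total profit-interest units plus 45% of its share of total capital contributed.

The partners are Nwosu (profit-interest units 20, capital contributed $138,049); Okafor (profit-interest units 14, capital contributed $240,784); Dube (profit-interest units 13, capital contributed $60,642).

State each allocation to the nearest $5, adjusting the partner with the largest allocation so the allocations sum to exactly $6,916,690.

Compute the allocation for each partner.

Profit-interest units total 47; capital contributed total 439,475.
Composite weights (55% profit-interest units + 45% capital contributed): Nwosu 0.3754; Okafor 0.4104; Dube 0.2142.
Unrounded shares: Nwosu 2,596,509.47; Okafor 2,838,473.53; Dube 1,481,707.00.
After rounding ($5): Nwosu $2,596,510; Okafor $2,838,475; Dube $1,481,705. Sum = $6,916,690.
No rounding difference to absorb.

Nwosu: $2,596,510 · Okafor: $2,838,475 · Dube: $1,481,705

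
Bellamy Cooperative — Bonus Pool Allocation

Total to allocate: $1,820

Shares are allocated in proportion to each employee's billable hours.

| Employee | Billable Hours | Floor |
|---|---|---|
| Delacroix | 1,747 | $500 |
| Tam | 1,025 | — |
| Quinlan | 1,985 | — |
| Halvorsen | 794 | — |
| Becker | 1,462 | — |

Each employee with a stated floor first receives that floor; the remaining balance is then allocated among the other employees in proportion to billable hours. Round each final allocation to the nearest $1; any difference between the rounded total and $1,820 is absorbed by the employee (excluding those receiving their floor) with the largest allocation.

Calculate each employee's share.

Guaranteed amounts: Delacroix $500. Residual $1,320.
Residual split over remaining billable hours 5,266: Tam 256.93 → $257; Quinlan 497.57 → $498; Halvorsen 199.03 → $199; Becker 366.47 → $366.

Delacroix: $500 | Tam: $257 | Quinlan: $498 | Halvorsen: $199 | Becker: $366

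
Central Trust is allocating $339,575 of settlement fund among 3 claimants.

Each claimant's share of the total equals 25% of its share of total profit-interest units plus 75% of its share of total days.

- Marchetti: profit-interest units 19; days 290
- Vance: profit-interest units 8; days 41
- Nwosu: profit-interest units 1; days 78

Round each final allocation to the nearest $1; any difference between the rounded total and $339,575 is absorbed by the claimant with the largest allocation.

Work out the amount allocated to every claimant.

Totals — profit-interest units 28, days 409.
Composite weights (25% profit-interest units + 75% days): Marchetti 0.7014; Vance 0.1466; Nwosu 0.1520.
Raw shares: Marchetti 238,187.31; Vance 49,785.75; Nwosu 51,601.94.
After rounding ($1): Marchetti $238,187; Vance $49,786; Nwosu $51,602. Sum = $339,575.
Rounded total matches; no reconciliation needed.

Marchetti: $238,187; Vance: $49,786; Nwosu: $51,602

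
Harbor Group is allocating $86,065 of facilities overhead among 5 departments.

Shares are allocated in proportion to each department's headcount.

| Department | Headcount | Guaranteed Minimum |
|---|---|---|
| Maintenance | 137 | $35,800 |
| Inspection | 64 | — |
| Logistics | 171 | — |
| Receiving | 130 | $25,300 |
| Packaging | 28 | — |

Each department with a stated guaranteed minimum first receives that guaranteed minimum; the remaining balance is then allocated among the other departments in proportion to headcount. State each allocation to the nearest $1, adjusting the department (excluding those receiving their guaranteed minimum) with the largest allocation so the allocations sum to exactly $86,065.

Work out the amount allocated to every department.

Maintenance: $35,800 | Inspection: $6,075 | Logistics: $16,232 | Receiving: $25,300 | Packaging: $2,658

Guaranteed amounts: Maintenance $35,800; Receiving $25,300. Remaining pool $24,965.
Remaining pool split over remaining headcount 263: Inspection 6,075.13 → $6,075; Logistics 16,232.00 → $16,232; Packaging 2,657.87 → $2,658.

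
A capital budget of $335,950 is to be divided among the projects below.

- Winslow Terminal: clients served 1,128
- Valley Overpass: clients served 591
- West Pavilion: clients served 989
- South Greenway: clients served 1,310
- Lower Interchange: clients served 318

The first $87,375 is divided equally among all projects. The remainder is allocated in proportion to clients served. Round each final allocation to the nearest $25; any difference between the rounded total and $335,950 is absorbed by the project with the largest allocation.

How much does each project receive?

First tranche $87,375 split equally: $17,475 each.
Remainder $248,575 by clients served (total 4,336): Winslow Terminal 64,666.19 → $64,675; Valley Overpass 33,880.96 → $33,875; West Pavilion 56,697.57 → $56,700; South Greenway 75,099.92 → $75,100; Lower Interchange 18,230.36 → $18,225.
Totals: Winslow Terminal $17,475 + $64,675 = $82,150; Valley Overpass $17,475 + $33,875 = $51,350; West Pavilion $17,475 + $56,700 = $74,175; South Greenway $17,475 + $75,100 = $92,575; Lower Interchange $17,475 + $18,225 = $35,700.

Winslow Terminal: $82,150 · Valley Overpass: $51,350 · West Pavilion: $74,175 · South Greenway: $92,575 · Lower Interchange: $35,700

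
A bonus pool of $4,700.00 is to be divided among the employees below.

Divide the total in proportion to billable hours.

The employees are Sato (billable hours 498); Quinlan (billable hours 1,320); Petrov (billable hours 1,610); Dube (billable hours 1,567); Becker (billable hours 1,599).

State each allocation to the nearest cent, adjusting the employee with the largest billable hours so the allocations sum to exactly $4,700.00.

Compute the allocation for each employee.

Sato: $354.96 · Quinlan: $940.86 · Petrov: $1,147.55 · Dube: $1,116.91 · Becker: $1,139.72

Total billable hours = 498 + 1,320 + 1,610 + 1,567 + 1,599 = 6,594.
Pro-rata amounts: Sato 354.9591; Quinlan 940.8553; Petrov 1,147.5584; Dube 1,116.9093; Becker 1,139.7179.
At nearest cent: Sato $354.96; Quinlan $940.86; Petrov $1,147.56; Dube $1,116.91; Becker $1,139.72. Sum = $4,700.01.
Difference $4,700.00 − $4,700.01 = −$0.01 applied to largest billable hours (Petrov): Petrov becomes $1,147.55.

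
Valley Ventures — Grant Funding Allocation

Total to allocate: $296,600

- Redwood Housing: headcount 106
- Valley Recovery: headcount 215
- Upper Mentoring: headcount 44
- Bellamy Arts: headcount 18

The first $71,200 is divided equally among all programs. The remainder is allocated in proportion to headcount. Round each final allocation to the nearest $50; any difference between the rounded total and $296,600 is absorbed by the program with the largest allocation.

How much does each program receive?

Redwood Housing: $80,200 | Valley Recovery: $144,300 | Upper Mentoring: $43,700 | Bellamy Arts: $28,400

Equal tier: $71,200 ÷ 4 = $17,800 apiece.
Remainder $225,400 by headcount (total 383): Redwood Housing 62,382.25 → $62,400; Valley Recovery 126,530.03 → $126,550; Upper Mentoring 25,894.52 → $25,900; Bellamy Arts 10,593.21 → $10,600.
Rounding difference −$50 on remainder applied to Valley Recovery.
Totals: Redwood Housing $17,800 + $62,400 = $80,200; Valley Recovery $17,800 + $126,500 = $144,300; Upper Mentoring $17,800 + $25,900 = $43,700; Bellamy Arts $17,800 + $10,600 = $28,400.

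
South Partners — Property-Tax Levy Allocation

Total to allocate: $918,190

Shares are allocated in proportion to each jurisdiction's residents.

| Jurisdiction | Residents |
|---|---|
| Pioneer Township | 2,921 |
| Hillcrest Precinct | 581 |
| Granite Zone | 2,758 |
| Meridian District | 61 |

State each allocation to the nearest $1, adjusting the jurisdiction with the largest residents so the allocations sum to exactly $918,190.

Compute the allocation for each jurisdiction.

Combined residents = 2,921 + 581 + 2,758 + 61 = 6,321.
Proportional shares: Pioneer Township 424,305.17; Hillcrest Precinct 84,396.20; Granite Zone 400,627.75; Meridian District 8,860.87.
Rounded to nearest $1: Pioneer Township $424,305; Hillcrest Precinct $84,396; Granite Zone $400,628; Meridian District $8,861. Sum = $918,190.
Rounded total matches; no reconciliation needed.

Pioneer Township: $424,305 | Hillcrest Precinct: $84,396 | Granite Zone: $400,628 | Meridian District: $8,861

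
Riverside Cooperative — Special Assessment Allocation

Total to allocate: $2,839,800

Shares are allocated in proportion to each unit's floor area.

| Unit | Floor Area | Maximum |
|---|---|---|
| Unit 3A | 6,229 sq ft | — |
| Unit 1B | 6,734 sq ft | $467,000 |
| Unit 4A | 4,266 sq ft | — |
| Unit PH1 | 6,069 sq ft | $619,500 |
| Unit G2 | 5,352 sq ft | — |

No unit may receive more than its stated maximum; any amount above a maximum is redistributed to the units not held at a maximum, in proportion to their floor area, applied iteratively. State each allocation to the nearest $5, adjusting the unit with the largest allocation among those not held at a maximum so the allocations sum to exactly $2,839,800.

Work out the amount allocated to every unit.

Unit 3A: $689,175 · Unit 1B: $467,000 · Unit 4A: $471,985 · Unit PH1: $619,500 · Unit G2: $592,140

Combined floor area = 28,650.
Pro-rata shares before constraints: Unit 3A 617,421.09; Unit 1B 667,476.90; Unit 4A 422,847.71; Unit PH1 601,561.82; Unit G2 530,492.48.
Cap binds for Unit 1B ($467,000); balance $2,372,800 reallocated over remaining floor area 21,916.
Cap binds for Unit PH1 ($619,500); balance $1,753,300 reallocated over remaining floor area 15,847.
Remaining shares: Unit 3A 689,171.81 → $689,170; Unit 4A 471,986.99 → $471,985; Unit G2 592,141.20 → $592,140.
Rounding difference +$5 applied to Unit 3A → $689,175.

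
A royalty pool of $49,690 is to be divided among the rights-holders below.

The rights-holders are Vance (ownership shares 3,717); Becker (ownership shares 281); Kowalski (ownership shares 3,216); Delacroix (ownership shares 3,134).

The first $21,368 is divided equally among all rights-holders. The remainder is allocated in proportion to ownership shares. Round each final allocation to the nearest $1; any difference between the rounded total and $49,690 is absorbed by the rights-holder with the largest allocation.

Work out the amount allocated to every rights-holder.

Vance: $15,515 · Becker: $6,111 · Kowalski: $14,144 · Delacroix: $13,920

Equal tier: $21,368 ÷ 4 = $5,342 apiece.
Remainder $28,322 by ownership shares (total 10,348): Vance 10,173.26 → $10,173; Becker 769.08 → $769; Kowalski 8,802.04 → $8,802; Delacroix 8,577.61 → $8,578.
Totals: Vance $5,342 + $10,173 = $15,515; Becker $5,342 + $769 = $6,111; Kowalski $5,342 + $8,802 = $14,144; Delacroix $5,342 + $8,578 = $13,920.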